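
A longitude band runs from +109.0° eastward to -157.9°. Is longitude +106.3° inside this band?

No

Band width going east from +109.0° to -157.9°: ((-157.9 − 109.0) mod 360) = 93.1°.
Offset of +106.3° east of the west edge: ((106.3 − 109.0) mod 360) = 357.3°.
357.3° > 93.1° ⇒ outside.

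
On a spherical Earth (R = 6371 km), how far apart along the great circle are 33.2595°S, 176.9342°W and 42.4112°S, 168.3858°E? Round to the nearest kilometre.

1638 km

Δλ = 168.3858 − -176.9342 = 345.3200°; wrapped into (−180°, 180°]: -14.6800°.
Δφ = -42.4112 − -33.2595 = -9.1517°.
a = sin²(Δφ/2) + cos φ₁ · cos φ₂ · sin²(Δλ/2) = 0.016441.
c = 2·atan2(√a, √(1−a)) = 0.25716 rad → d = 6371·c ≈ 1638.35 km.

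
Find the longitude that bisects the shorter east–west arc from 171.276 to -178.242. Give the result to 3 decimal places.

+176.517°

Signed shortest Δλ from +171.276° to -178.242° is +10.482°.
Midpoint longitude = +171.276° + (+10.482°)/2 = +171.276° + 5.241° = +176.517°.
(The naïve average (+171.276 + -178.242)/2 = -3.483° is on the wrong side of the globe.)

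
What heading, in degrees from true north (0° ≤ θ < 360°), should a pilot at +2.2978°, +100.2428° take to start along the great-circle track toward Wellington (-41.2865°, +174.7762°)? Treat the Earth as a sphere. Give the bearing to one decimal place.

Δλ = 174.7762 − 100.2428 = 74.5334°.
θ = atan2( sin Δλ · cos φ₂ , cos φ₁ · sin φ₂ − sin φ₁ · cos φ₂ · cos Δλ )
  = atan2(0.72421, -0.66733) = 132.659° → normalised to [0°, 360°): 132.659°.

132.7°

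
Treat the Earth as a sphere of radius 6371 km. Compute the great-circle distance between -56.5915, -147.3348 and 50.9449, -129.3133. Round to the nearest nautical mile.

Δλ = -129.3133 − -147.3348 = 18.0215°.
Δφ = 50.9449 − -56.5915 = 107.5364°.
a = sin²(Δφ/2) + cos φ₁ · cos φ₂ · sin²(Δλ/2) = 0.659166.
c = 2·atan2(√a, √(1−a)) = 1.89476 rad → d = 6371·c ≈ 12071.55 km ≈ 6518.11 nmi.

6518 nmi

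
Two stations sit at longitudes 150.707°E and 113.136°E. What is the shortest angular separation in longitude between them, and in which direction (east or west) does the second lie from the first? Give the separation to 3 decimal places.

37.571° west

Raw difference: 113.136 − 150.707 = -37.571°.
Normalise into (−180°, 180°]: -37.571° stays -37.571°.
Negative ⇒ the second point lies to the west; separation 37.571°.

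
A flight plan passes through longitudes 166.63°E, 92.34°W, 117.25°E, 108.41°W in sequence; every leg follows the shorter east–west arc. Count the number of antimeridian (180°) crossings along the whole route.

Leg 1: +166.63° → -92.34°, shortest Δλ = 101.03° (east) — crosses 180°.
Leg 2: -92.34° → +117.25°, shortest Δλ = -150.41° (west) — crosses 180°.
Leg 3: +117.25° → -108.41°, shortest Δλ = 134.34° (east) — crosses 180°.
Total crossings: 3.

3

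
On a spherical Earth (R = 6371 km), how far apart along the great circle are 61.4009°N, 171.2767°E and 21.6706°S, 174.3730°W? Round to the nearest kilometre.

9326 km

Δλ = -174.3730 − 171.2767 = -345.6497°; wrapped into (−180°, 180°]: 14.3503°.
Δφ = -21.6706 − 61.4009 = -83.0715°.
a = sin²(Δφ/2) + cos φ₁ · cos φ₂ · sin²(Δλ/2) = 0.446625.
c = 2·atan2(√a, √(1−a)) = 1.46384 rad → d = 6371·c ≈ 9326.14 km.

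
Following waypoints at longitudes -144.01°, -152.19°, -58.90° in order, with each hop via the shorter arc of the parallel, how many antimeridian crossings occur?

0

Leg 1: -144.01° → -152.19°, shortest Δλ = -8.18° (west) — does not cross 180°.
Leg 2: -152.19° → -58.90°, shortest Δλ = 93.29° (east) — does not cross 180°.
Total crossings: 0.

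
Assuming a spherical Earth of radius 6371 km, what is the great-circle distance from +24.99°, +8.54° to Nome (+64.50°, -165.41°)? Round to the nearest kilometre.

Δλ = -165.41 − 8.54 = -173.95°.
Δφ = 64.50 − 24.99 = 39.51°.
a = sin²(Δφ/2) + cos φ₁ · cos φ₂ · sin²(Δλ/2) = 0.503364.
c = 2·atan2(√a, √(1−a)) = 1.57752 rad → d = 6371·c ≈ 10050.41 km.

10050 km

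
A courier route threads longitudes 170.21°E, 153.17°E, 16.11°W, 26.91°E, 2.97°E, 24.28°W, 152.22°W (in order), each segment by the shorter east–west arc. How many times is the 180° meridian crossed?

0

Leg 1: +170.21° → +153.17°, shortest Δλ = -17.04° (west) — does not cross 180°.
Leg 2: +153.17° → -16.11°, shortest Δλ = -169.28° (west) — does not cross 180°.
Leg 3: -16.11° → +26.91°, shortest Δλ = 43.02° (east) — does not cross 180°.
Leg 4: +26.91° → +2.97°, shortest Δλ = -23.94° (west) — does not cross 180°.
Leg 5: +2.97° → -24.28°, shortest Δλ = -27.25° (west) — does not cross 180°.
Leg 6: -24.28° → -152.22°, shortest Δλ = -127.94° (west) — does not cross 180°.
Total crossings: 0.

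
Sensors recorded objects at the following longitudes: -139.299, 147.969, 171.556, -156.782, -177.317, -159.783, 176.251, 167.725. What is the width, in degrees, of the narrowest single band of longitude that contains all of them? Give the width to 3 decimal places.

Sort the longitudes: -177.317°, -159.783°, -156.782°, -139.299°, +147.969°, +167.725°, +171.556°, +176.251°.
Eastward gaps between consecutive values (wrapping around): 17.534°, 3.001°, 17.483°, 287.268°, 19.756°, 3.831°, 4.695°, 6.432°.
Largest gap = 287.268° ⇒ minimal covering band is its complement: 360° − 287.268° = 72.732°.
Band runs from +147.969° eastward to -139.299°, crossing the antimeridian.

72.732°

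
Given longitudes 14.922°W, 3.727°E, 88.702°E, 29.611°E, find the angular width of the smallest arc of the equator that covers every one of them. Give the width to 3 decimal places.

103.624°

Sort the longitudes: -14.922°, +3.727°, +29.611°, +88.702°.
Eastward gaps between consecutive values (wrapping around): 18.649°, 25.884°, 59.091°, 256.376°.
Largest gap = 256.376° ⇒ minimal covering band is its complement: 360° − 256.376° = 103.624°.
Band runs from -14.922° eastward to +88.702°.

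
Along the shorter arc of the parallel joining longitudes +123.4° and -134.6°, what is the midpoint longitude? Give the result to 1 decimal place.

Signed shortest Δλ from +123.4° to -134.6° is +102.0°.
Midpoint longitude = +123.4° + (+102.0°)/2 = +123.4° + 51.0° = +174.4°.
(The naïve average (+123.4 + -134.6)/2 = -5.6° is on the wrong side of the globe.)

+174.4°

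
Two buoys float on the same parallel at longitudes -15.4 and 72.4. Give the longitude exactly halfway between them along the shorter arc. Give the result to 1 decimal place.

Signed shortest Δλ from -15.4° to +72.4° is +87.8°.
Midpoint longitude = -15.4° + (+87.8°)/2 = -15.4° + 43.9° = +28.5°.

+28.5°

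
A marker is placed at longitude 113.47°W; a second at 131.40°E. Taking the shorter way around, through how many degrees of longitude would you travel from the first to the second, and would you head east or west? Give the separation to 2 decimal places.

Raw difference: 131.40 − -113.47 = 244.87°.
Normalise into (−180°, 180°]: 244.87° − 360° = -115.13°.
Negative ⇒ the second point lies to the west; separation 115.13°.

115.13° west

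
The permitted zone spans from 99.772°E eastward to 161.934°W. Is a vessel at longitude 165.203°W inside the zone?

Band width going east from +99.772° to -161.934°: ((-161.934 − 99.772) mod 360) = 98.294°.
Offset of -165.203° east of the west edge: ((-165.203 − 99.772) mod 360) = 95.025°.
95.025° ≤ 98.294° ⇒ inside.

Yes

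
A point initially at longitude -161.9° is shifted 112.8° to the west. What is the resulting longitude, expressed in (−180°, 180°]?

Start at -161.9°; shift −112.8° → -274.7°.
-274.7° lies outside (−180°, 180°]; add 360° → +85.3°.

+85.3°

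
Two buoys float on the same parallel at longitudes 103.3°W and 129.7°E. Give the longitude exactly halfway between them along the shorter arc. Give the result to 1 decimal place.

166.8°W

Signed shortest Δλ from -103.3° to +129.7° is -127.0°.
Midpoint longitude = -103.3° + (-127.0°)/2 = -103.3° − 63.5° = -166.8°.
(The naïve average (-103.3 + +129.7)/2 = 13.2° is on the wrong side of the globe.)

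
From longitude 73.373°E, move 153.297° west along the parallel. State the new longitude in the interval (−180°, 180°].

Start at +73.373°; shift −153.297° → -79.924°.
-79.924° already lies in (−180°, 180°].

79.924°W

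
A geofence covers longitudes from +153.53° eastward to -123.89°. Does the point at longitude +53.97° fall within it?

No

Band width going east from +153.53° to -123.89°: ((-123.89 − 153.53) mod 360) = 82.58°.
Offset of +53.97° east of the west edge: ((53.97 − 153.53) mod 360) = 260.44°.
260.44° > 82.58° ⇒ outside.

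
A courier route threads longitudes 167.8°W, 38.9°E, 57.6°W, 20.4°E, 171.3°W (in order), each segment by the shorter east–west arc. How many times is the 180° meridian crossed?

2

Leg 1: -167.8° → +38.9°, shortest Δλ = -153.3° (west) — crosses 180°.
Leg 2: +38.9° → -57.6°, shortest Δλ = -96.5° (west) — does not cross 180°.
Leg 3: -57.6° → +20.4°, shortest Δλ = 78.0° (east) — does not cross 180°.
Leg 4: +20.4° → -171.3°, shortest Δλ = 168.3° (east) — crosses 180°.
Total crossings: 2.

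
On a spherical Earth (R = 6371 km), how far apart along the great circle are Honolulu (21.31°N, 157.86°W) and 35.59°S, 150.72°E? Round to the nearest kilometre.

Δλ = 150.72 − -157.86 = 308.58°; wrapped into (−180°, 180°]: -51.42°.
Δφ = -35.59 − 21.31 = -56.90°.
a = sin²(Δφ/2) + cos φ₁ · cos φ₂ · sin²(Δλ/2) = 0.369527.
c = 2·atan2(√a, √(1−a)) = 1.30679 rad → d = 6371·c ≈ 8325.59 km.

8326 km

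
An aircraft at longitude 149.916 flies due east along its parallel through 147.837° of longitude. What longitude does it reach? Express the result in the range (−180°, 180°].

-62.247°

Start at +149.916°; shift +147.837° → +297.753°.
+297.753° lies outside (−180°, 180°]; subtract 360° → -62.247°.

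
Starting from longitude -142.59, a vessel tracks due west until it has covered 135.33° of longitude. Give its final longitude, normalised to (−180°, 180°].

+82.08°

Start at -142.59°; shift −135.33° → -277.92°.
-277.92° lies outside (−180°, 180°]; add 360° → +82.08°.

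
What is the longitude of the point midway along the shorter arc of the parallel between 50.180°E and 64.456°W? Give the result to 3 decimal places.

Signed shortest Δλ from +50.180° to -64.456° is -114.636°.
Midpoint longitude = +50.180° + (-114.636°)/2 = +50.180° − 57.318° = -7.138°.

7.138°W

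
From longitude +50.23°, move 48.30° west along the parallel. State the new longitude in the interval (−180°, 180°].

+1.93°

Start at +50.23°; shift −48.30° → +1.93°.
+1.93° already lies in (−180°, 180°].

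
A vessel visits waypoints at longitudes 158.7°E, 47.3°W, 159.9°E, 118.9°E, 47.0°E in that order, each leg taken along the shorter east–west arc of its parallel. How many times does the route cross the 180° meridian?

2

Leg 1: +158.7° → -47.3°, shortest Δλ = 154.0° (east) — crosses 180°.
Leg 2: -47.3° → +159.9°, shortest Δλ = -152.8° (west) — crosses 180°.
Leg 3: +159.9° → +118.9°, shortest Δλ = -41.0° (west) — does not cross 180°.
Leg 4: +118.9° → +47.0°, shortest Δλ = -71.9° (west) — does not cross 180°.
Total crossings: 2.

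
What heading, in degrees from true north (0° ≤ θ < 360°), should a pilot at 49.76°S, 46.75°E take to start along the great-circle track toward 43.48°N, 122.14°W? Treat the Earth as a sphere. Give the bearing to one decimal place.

234.7°

Δλ = -122.14 − 46.75 = -168.89°.
θ = atan2( sin Δλ · cos φ₂ , cos φ₁ · sin φ₂ − sin φ₁ · cos φ₂ · cos Δλ )
  = atan2(-0.13982, -0.09901) = -125.302° → normalised to [0°, 360°): 234.698°.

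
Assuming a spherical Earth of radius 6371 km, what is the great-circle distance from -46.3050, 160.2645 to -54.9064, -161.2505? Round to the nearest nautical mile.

1532 nmi

Δλ = -161.2505 − 160.2645 = -321.5150°; wrapped into (−180°, 180°]: 38.4850°.
Δφ = -54.9064 − -46.3050 = -8.6014°.
a = sin²(Δφ/2) + cos φ₁ · cos φ₂ · sin²(Δλ/2) = 0.048761.
c = 2·atan2(√a, √(1−a)) = 0.44531 rad → d = 6371·c ≈ 2837.06 km ≈ 1531.89 nmi.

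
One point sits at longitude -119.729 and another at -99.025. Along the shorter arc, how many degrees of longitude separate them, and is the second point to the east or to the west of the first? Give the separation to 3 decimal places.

Raw difference: -99.025 − -119.729 = 20.704°.
Normalise into (−180°, 180°]: 20.704° stays 20.704°.
Positive ⇒ the second point lies to the east; separation 20.704°.

20.704° east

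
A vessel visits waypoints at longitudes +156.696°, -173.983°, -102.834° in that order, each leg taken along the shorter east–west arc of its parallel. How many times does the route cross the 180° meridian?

Leg 1: +156.696° → -173.983°, shortest Δλ = 29.321° (east) — crosses 180°.
Leg 2: -173.983° → -102.834°, shortest Δλ = 71.149° (east) — does not cross 180°.
Total crossings: 1.

1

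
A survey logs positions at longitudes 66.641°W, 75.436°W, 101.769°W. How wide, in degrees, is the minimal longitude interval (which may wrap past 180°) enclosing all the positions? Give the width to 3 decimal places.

Sort the longitudes: -101.769°, -75.436°, -66.641°.
Eastward gaps between consecutive values (wrapping around): 26.333°, 8.795°, 324.872°.
Largest gap = 324.872° ⇒ minimal covering band is its complement: 360° − 324.872° = 35.128°.
Band runs from -101.769° eastward to -66.641°.

35.128°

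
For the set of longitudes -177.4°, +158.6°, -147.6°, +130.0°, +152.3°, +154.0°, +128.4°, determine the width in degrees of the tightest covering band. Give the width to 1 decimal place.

84.0°

Sort the longitudes: -177.4°, -147.6°, +128.4°, +130.0°, +152.3°, +154.0°, +158.6°.
Eastward gaps between consecutive values (wrapping around): 29.8°, 276.0°, 1.6°, 22.3°, 1.7°, 4.6°, 24.0°.
Largest gap = 276.0° ⇒ minimal covering band is its complement: 360° − 276.0° = 84.0°.
Band runs from +128.4° eastward to -147.6°, crossing the antimeridian.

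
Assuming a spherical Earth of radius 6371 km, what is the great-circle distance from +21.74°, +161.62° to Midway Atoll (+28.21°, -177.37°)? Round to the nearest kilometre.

Δλ = -177.37 − 161.62 = -338.99°; wrapped into (−180°, 180°]: 21.01°.
Δφ = 28.21 − 21.74 = 6.47°.
a = sin²(Δφ/2) + cos φ₁ · cos φ₂ · sin²(Δλ/2) = 0.030394.
c = 2·atan2(√a, √(1−a)) = 0.35047 rad → d = 6371·c ≈ 2232.83 km.

2233 km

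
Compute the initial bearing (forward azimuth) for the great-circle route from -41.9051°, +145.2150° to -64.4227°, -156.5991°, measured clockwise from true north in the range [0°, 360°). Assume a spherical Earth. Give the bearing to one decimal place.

144.8°

Δλ = -156.5991 − 145.2150 = -301.8141°; wrapped into (−180°, 180°]: 58.1859°.
θ = atan2( sin Δλ · cos φ₂ , cos φ₁ · sin φ₂ − sin φ₁ · cos φ₂ · cos Δλ )
  = atan2(0.36687, -0.51931) = 144.761° → normalised to [0°, 360°): 144.761°.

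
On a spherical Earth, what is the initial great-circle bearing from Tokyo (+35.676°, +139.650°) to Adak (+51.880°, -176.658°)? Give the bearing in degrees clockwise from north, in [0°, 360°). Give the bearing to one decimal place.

Δλ = -176.658 − 139.650 = -316.308°; wrapped into (−180°, 180°]: 43.692°.
θ = atan2( sin Δλ · cos φ₂ , cos φ₁ · sin φ₂ − sin φ₁ · cos φ₂ · cos Δλ )
  = atan2(0.42643, 0.37876) = 48.388° → normalised to [0°, 360°): 48.388°.

48.4°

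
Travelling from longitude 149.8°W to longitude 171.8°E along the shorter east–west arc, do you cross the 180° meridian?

Yes

Naïve |171.8 − -149.8| = 321.6° > 180°, so the shorter arc goes the other way round — across 180°.
Signed shortest Δλ = ((171.8 − -149.8 + 180) mod 360) − 180 = -38.4°.
Going west by 38.4° from -149.8° passes through 180° before reaching +171.8°.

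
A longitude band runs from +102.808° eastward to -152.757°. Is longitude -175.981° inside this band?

Yes

Band width going east from +102.808° to -152.757°: ((-152.757 − 102.808) mod 360) = 104.435°.
Offset of -175.981° east of the west edge: ((-175.981 − 102.808) mod 360) = 81.211°.
81.211° ≤ 104.435° ⇒ inside.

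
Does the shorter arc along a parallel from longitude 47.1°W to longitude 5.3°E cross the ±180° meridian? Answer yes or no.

Signed shortest Δλ = ((5.3 − -47.1 + 180) mod 360) − 180 = 52.4°.
Going east by 52.4° from -47.1° reaches +5.3° without touching 180°.

No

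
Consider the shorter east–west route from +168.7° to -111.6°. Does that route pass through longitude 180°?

Yes

Naïve |-111.6 − 168.7| = 280.3° > 180°, so the shorter arc goes the other way round — across 180°.
Signed shortest Δλ = ((-111.6 − 168.7 + 180) mod 360) − 180 = 79.7°.
Going east by 79.7° from +168.7° passes through 180° before reaching -111.6°.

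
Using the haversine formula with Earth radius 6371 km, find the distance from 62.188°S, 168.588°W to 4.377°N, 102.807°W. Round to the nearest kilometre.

9220 km

Δλ = -102.807 − -168.588 = 65.781°.
Δφ = 4.377 − -62.188 = 66.565°.
a = sin²(Δφ/2) + cos φ₁ · cos φ₂ · sin²(Δλ/2) = 0.438331.
c = 2·atan2(√a, √(1−a)) = 1.44714 rad → d = 6371·c ≈ 9219.75 km.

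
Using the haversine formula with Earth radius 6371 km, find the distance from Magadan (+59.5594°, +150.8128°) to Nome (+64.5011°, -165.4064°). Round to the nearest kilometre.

2298 km

Δλ = -165.4064 − 150.8128 = -316.2192°; wrapped into (−180°, 180°]: 43.7808°.
Δφ = 64.5011 − 59.5594 = 4.9417°.
a = sin²(Δφ/2) + cos φ₁ · cos φ₂ · sin²(Δλ/2) = 0.032176.
c = 2·atan2(√a, √(1−a)) = 0.36071 rad → d = 6371·c ≈ 2298.07 km.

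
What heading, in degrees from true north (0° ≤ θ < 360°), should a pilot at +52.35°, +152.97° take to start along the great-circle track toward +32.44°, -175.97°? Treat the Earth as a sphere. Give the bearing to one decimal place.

119.3°

Δλ = -175.97 − 152.97 = -328.94°; wrapped into (−180°, 180°]: 31.06°.
θ = atan2( sin Δλ · cos φ₂ , cos φ₁ · sin φ₂ − sin φ₁ · cos φ₂ · cos Δλ )
  = atan2(0.43543, -0.24474) = 119.339° → normalised to [0°, 360°): 119.339°.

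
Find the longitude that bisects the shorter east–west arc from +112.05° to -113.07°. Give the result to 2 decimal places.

+179.49°

Signed shortest Δλ from +112.05° to -113.07° is +134.88°.
Midpoint longitude = +112.05° + (+134.88°)/2 = +112.05° + 67.44° = +179.49°.
(The naïve average (+112.05 + -113.07)/2 = -0.51° is on the wrong side of the globe.)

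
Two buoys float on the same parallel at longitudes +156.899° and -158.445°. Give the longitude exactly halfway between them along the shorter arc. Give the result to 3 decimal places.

Signed shortest Δλ from +156.899° to -158.445° is +44.656°.
Midpoint longitude = +156.899° + (+44.656°)/2 = +156.899° + 22.328° = +179.227°.
(The naïve average (+156.899 + -158.445)/2 = -0.773° is on the wrong side of the globe.)

+179.227°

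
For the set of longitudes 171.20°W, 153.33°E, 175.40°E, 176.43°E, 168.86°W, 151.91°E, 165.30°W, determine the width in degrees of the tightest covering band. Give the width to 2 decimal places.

Sort the longitudes: -171.20°, -168.86°, -165.30°, +151.91°, +153.33°, +175.40°, +176.43°.
Eastward gaps between consecutive values (wrapping around): 2.34°, 3.56°, 317.21°, 1.42°, 22.07°, 1.03°, 12.37°.
Largest gap = 317.21° ⇒ minimal covering band is its complement: 360° − 317.21° = 42.79°.
Band runs from +151.91° eastward to -165.30°, crossing the antimeridian.

42.79°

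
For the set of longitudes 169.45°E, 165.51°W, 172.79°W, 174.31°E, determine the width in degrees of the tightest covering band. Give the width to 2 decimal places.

Sort the longitudes: -172.79°, -165.51°, +169.45°, +174.31°.
Eastward gaps between consecutive values (wrapping around): 7.28°, 334.96°, 4.86°, 12.90°.
Largest gap = 334.96° ⇒ minimal covering band is its complement: 360° − 334.96° = 25.04°.
Band runs from +169.45° eastward to -165.51°, crossing the antimeridian.

25.04°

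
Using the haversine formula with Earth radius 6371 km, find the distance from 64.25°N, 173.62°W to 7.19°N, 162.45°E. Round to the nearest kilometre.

Δλ = 162.45 − -173.62 = 336.07°; wrapped into (−180°, 180°]: -23.93°.
Δφ = 7.19 − 64.25 = -57.06°.
a = sin²(Δφ/2) + cos φ₁ · cos φ₂ · sin²(Δλ/2) = 0.246645.
c = 2·atan2(√a, √(1−a)) = 1.03943 rad → d = 6371·c ≈ 6622.22 km.

6622 km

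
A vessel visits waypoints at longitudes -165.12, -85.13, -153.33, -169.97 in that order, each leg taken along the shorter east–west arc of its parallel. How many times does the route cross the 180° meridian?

Leg 1: -165.12° → -85.13°, shortest Δλ = 79.99° (east) — does not cross 180°.
Leg 2: -85.13° → -153.33°, shortest Δλ = -68.2° (west) — does not cross 180°.
Leg 3: -153.33° → -169.97°, shortest Δλ = -16.64° (west) — does not cross 180°.
Total crossings: 0.

0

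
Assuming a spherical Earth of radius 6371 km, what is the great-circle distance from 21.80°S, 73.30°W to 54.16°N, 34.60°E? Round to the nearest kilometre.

13111 km

Δλ = 34.60 − -73.30 = 107.90°.
Δφ = 54.16 − -21.80 = 75.96°.
a = sin²(Δφ/2) + cos φ₁ · cos φ₂ · sin²(Δλ/2) = 0.734073.
c = 2·atan2(√a, √(1−a)) = 2.05799 rad → d = 6371·c ≈ 13111.44 km.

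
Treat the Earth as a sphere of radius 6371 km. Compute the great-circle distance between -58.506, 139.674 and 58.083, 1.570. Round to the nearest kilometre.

Δλ = 1.570 − 139.674 = -138.104°.
Δφ = 58.083 − -58.506 = 116.589°.
a = sin²(Δφ/2) + cos φ₁ · cos φ₂ · sin²(Δλ/2) = 0.964683.
c = 2·atan2(√a, √(1−a)) = 2.76349 rad → d = 6371·c ≈ 17606.19 km.

17606 km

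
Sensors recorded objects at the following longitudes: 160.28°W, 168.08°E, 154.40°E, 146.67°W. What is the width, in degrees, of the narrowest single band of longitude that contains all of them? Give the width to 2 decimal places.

58.93°

Sort the longitudes: -160.28°, -146.67°, +154.40°, +168.08°.
Eastward gaps between consecutive values (wrapping around): 13.61°, 301.07°, 13.68°, 31.64°.
Largest gap = 301.07° ⇒ minimal covering band is its complement: 360° − 301.07° = 58.93°.
Band runs from +154.40° eastward to -146.67°, crossing the antimeridian.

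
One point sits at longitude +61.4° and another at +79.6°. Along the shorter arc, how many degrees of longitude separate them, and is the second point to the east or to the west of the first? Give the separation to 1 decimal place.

Raw difference: 79.6 − 61.4 = 18.2°.
Normalise into (−180°, 180°]: 18.2° stays 18.2°.
Positive ⇒ the second point lies to the east; separation 18.2°.

18.2° east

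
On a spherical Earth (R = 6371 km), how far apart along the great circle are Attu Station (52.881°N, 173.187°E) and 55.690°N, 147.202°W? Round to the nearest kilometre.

2554 km

Δλ = -147.202 − 173.187 = -320.389°; wrapped into (−180°, 180°]: 39.611°.
Δφ = 55.690 − 52.881 = 2.809°.
a = sin²(Δφ/2) + cos φ₁ · cos φ₂ · sin²(Δλ/2) = 0.039653.
c = 2·atan2(√a, √(1−a)) = 0.40094 rad → d = 6371·c ≈ 2554.39 km.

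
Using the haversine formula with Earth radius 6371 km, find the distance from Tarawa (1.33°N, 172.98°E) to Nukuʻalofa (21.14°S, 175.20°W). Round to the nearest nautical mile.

Δλ = -175.20 − 172.98 = -348.18°; wrapped into (−180°, 180°]: 11.82°.
Δφ = -21.14 − 1.33 = -22.47°.
a = sin²(Δφ/2) + cos φ₁ · cos φ₂ · sin²(Δλ/2) = 0.047846.
c = 2·atan2(√a, √(1−a)) = 0.44104 rad → d = 6371·c ≈ 2809.87 km ≈ 1517.21 nmi.

1517 nmi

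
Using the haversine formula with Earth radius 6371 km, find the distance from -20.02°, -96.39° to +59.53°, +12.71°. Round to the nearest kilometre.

Δλ = 12.71 − -96.39 = 109.10°.
Δφ = 59.53 − -20.02 = 79.55°.
a = sin²(Δφ/2) + cos φ₁ · cos φ₂ · sin²(Δλ/2) = 0.725485.
c = 2·atan2(√a, √(1−a)) = 2.03865 rad → d = 6371·c ≈ 12988.22 km.

12988 km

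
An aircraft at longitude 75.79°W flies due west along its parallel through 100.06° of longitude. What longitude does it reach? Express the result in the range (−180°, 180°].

Start at -75.79°; shift −100.06° → -175.85°.
-175.85° already lies in (−180°, 180°].

175.85°W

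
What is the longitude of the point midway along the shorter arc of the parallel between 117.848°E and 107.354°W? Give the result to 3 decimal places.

174.753°W

Signed shortest Δλ from +117.848° to -107.354° is +134.798°.
Midpoint longitude = +117.848° + (+134.798°)/2 = +117.848° + 67.399° = +185.247°.
Normalise into (−180°, 180°]: -174.753°.
(The naïve average (+117.848 + -107.354)/2 = 5.247° is on the wrong side of the globe.)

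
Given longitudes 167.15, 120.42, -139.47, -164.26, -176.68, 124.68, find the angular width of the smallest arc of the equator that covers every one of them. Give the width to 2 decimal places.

Sort the longitudes: -176.68°, -164.26°, -139.47°, +120.42°, +124.68°, +167.15°.
Eastward gaps between consecutive values (wrapping around): 12.42°, 24.79°, 259.89°, 4.26°, 42.47°, 16.17°.
Largest gap = 259.89° ⇒ minimal covering band is its complement: 360° − 259.89° = 100.11°.
Band runs from +120.42° eastward to -139.47°, crossing the antimeridian.

100.11°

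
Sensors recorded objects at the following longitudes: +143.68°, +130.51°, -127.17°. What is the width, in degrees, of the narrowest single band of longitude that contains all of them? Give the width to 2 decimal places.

Sort the longitudes: -127.17°, +130.51°, +143.68°.
Eastward gaps between consecutive values (wrapping around): 257.68°, 13.17°, 89.15°.
Largest gap = 257.68° ⇒ minimal covering band is its complement: 360° − 257.68° = 102.32°.
Band runs from +130.51° eastward to -127.17°, crossing the antimeridian.

102.32°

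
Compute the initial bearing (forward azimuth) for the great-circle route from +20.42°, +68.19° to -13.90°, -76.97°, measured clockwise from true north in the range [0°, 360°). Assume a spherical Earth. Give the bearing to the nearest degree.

Δλ = -76.97 − 68.19 = -145.16°.
θ = atan2( sin Δλ · cos φ₂ , cos φ₁ · sin φ₂ − sin φ₁ · cos φ₂ · cos Δλ )
  = atan2(-0.55456, 0.05284) = -84.557° → normalised to [0°, 360°): 275.443°.

275°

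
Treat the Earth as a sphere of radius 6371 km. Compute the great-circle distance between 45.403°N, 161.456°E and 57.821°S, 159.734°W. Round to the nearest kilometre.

Δλ = -159.734 − 161.456 = -321.190°; wrapped into (−180°, 180°]: 38.810°.
Δφ = -57.821 − 45.403 = -103.224°.
a = sin²(Δφ/2) + cos φ₁ · cos φ₂ · sin²(Δλ/2) = 0.655655.
c = 2·atan2(√a, √(1−a)) = 1.88737 rad → d = 6371·c ≈ 12024.42 km.

12024 km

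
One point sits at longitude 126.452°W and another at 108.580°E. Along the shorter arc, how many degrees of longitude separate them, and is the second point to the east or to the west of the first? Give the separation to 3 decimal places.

Raw difference: 108.580 − -126.452 = 235.032°.
Normalise into (−180°, 180°]: 235.032° − 360° = -124.968°.
Negative ⇒ the second point lies to the west; separation 124.968°.

124.968° west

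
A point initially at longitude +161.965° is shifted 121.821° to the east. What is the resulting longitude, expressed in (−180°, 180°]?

-76.214°

Start at +161.965°; shift +121.821° → +283.786°.
+283.786° lies outside (−180°, 180°]; subtract 360° → -76.214°.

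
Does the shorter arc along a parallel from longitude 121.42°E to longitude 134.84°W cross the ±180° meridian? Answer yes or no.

Naïve |-134.84 − 121.42| = 256.26° > 180°, so the shorter arc goes the other way round — across 180°.
Signed shortest Δλ = ((-134.84 − 121.42 + 180) mod 360) − 180 = 103.74°.
Going east by 103.74° from +121.42° passes through 180° before reaching -134.84°.

Yes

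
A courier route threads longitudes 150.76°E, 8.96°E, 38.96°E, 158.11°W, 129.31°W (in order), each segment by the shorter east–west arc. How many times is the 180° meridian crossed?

Leg 1: +150.76° → +8.96°, shortest Δλ = -141.8° (west) — does not cross 180°.
Leg 2: +8.96° → +38.96°, shortest Δλ = 30.0° (east) — does not cross 180°.
Leg 3: +38.96° → -158.11°, shortest Δλ = 162.93° (east) — crosses 180°.
Leg 4: -158.11° → -129.31°, shortest Δλ = 28.8° (east) — does not cross 180°.
Total crossings: 1.

1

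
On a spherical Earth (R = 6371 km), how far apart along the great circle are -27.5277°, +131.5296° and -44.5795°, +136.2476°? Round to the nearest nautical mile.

Δλ = 136.2476 − 131.5296 = 4.7180°.
Δφ = -44.5795 − -27.5277 = -17.0518°.
a = sin²(Δφ/2) + cos φ₁ · cos φ₂ · sin²(Δλ/2) = 0.023050.
c = 2·atan2(√a, √(1−a)) = 0.30482 rad → d = 6371·c ≈ 1942.03 km ≈ 1048.61 nmi.

1049 nmi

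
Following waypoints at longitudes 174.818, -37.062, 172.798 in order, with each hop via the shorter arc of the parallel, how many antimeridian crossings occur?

Leg 1: +174.818° → -37.062°, shortest Δλ = 148.12° (east) — crosses 180°.
Leg 2: -37.062° → +172.798°, shortest Δλ = -150.14° (west) — crosses 180°.
Total crossings: 2.

2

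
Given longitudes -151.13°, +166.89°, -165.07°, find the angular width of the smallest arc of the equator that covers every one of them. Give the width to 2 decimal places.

41.98°

Sort the longitudes: -165.07°, -151.13°, +166.89°.
Eastward gaps between consecutive values (wrapping around): 13.94°, 318.02°, 28.04°.
Largest gap = 318.02° ⇒ minimal covering band is its complement: 360° − 318.02° = 41.98°.
Band runs from +166.89° eastward to -151.13°, crossing the antimeridian.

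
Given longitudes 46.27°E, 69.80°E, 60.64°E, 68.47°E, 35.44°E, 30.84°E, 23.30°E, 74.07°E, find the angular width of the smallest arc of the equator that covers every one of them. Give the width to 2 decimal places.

Sort the longitudes: +23.30°, +30.84°, +35.44°, +46.27°, +60.64°, +68.47°, +69.80°, +74.07°.
Eastward gaps between consecutive values (wrapping around): 7.54°, 4.60°, 10.83°, 14.37°, 7.83°, 1.33°, 4.27°, 309.23°.
Largest gap = 309.23° ⇒ minimal covering band is its complement: 360° − 309.23° = 50.77°.
Band runs from +23.30° eastward to +74.07°.

50.77°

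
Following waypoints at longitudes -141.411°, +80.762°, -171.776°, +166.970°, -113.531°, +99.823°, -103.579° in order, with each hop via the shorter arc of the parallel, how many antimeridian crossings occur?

Leg 1: -141.411° → +80.762°, shortest Δλ = -137.827° (west) — crosses 180°.
Leg 2: +80.762° → -171.776°, shortest Δλ = 107.462° (east) — crosses 180°.
Leg 3: -171.776° → +166.970°, shortest Δλ = -21.254° (west) — crosses 180°.
Leg 4: +166.970° → -113.531°, shortest Δλ = 79.499° (east) — crosses 180°.
Leg 5: -113.531° → +99.823°, shortest Δλ = -146.646° (west) — crosses 180°.
Leg 6: +99.823° → -103.579°, shortest Δλ = 156.598° (east) — crosses 180°.
Total crossings: 6.

6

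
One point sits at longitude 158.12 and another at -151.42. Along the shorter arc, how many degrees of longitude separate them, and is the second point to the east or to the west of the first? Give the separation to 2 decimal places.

Raw difference: -151.42 − 158.12 = -309.54°.
Normalise into (−180°, 180°]: -309.54° + 360° = 50.46°.
Positive ⇒ the second point lies to the east; separation 50.46°.

50.46° east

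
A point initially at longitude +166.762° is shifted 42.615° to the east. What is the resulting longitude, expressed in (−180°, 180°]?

-150.623°

Start at +166.762°; shift +42.615° → +209.377°.
+209.377° lies outside (−180°, 180°]; subtract 360° → -150.623°.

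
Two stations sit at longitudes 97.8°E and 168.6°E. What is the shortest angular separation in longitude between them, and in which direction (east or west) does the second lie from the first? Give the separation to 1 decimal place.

70.8° east

Raw difference: 168.6 − 97.8 = 70.8°.
Normalise into (−180°, 180°]: 70.8° stays 70.8°.
Positive ⇒ the second point lies to the east; separation 70.8°.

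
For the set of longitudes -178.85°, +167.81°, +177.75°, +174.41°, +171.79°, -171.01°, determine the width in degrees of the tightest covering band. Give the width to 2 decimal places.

Sort the longitudes: -178.85°, -171.01°, +167.81°, +171.79°, +174.41°, +177.75°.
Eastward gaps between consecutive values (wrapping around): 7.84°, 338.82°, 3.98°, 2.62°, 3.34°, 3.40°.
Largest gap = 338.82° ⇒ minimal covering band is its complement: 360° − 338.82° = 21.18°.
Band runs from +167.81° eastward to -171.01°, crossing the antimeridian.

21.18°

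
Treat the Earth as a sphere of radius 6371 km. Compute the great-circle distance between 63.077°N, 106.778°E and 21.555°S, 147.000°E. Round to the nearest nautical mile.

5424 nmi

Δλ = 147.000 − 106.778 = 40.222°.
Δφ = -21.555 − 63.077 = -84.632°.
a = sin²(Δφ/2) + cos φ₁ · cos φ₂ · sin²(Δλ/2) = 0.503012.
c = 2·atan2(√a, √(1−a)) = 1.57682 rad → d = 6371·c ≈ 10045.92 km ≈ 5424.36 nmi.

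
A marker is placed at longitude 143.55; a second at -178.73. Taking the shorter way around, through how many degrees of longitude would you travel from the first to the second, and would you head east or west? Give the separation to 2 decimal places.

Raw difference: -178.73 − 143.55 = -322.28°.
Normalise into (−180°, 180°]: -322.28° + 360° = 37.72°.
Positive ⇒ the second point lies to the east; separation 37.72°.

37.72° east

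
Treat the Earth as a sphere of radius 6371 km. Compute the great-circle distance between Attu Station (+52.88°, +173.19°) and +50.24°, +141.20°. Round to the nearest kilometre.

Δλ = 141.20 − 173.19 = -31.99°.
Δφ = 50.24 − 52.88 = -2.64°.
a = sin²(Δφ/2) + cos φ₁ · cos φ₂ · sin²(Δλ/2) = 0.029838.
c = 2·atan2(√a, √(1−a)) = 0.34721 rad → d = 6371·c ≈ 2212.09 km.

2212 km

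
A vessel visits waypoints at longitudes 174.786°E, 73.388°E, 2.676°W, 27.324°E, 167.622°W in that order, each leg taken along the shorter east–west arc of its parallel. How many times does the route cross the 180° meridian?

Leg 1: +174.786° → +73.388°, shortest Δλ = -101.398° (west) — does not cross 180°.
Leg 2: +73.388° → -2.676°, shortest Δλ = -76.064° (west) — does not cross 180°.
Leg 3: -2.676° → +27.324°, shortest Δλ = 30.0° (east) — does not cross 180°.
Leg 4: +27.324° → -167.622°, shortest Δλ = 165.054° (east) — crosses 180°.
Total crossings: 1.

1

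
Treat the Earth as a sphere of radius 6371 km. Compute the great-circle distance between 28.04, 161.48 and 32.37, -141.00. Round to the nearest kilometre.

Δλ = -141.00 − 161.48 = -302.48°; wrapped into (−180°, 180°]: 57.52°.
Δφ = 32.37 − 28.04 = 4.33°.
a = sin²(Δφ/2) + cos φ₁ · cos φ₂ · sin²(Δλ/2) = 0.174001.
c = 2·atan2(√a, √(1−a)) = 0.86058 rad → d = 6371·c ≈ 5482.75 km.

5483 km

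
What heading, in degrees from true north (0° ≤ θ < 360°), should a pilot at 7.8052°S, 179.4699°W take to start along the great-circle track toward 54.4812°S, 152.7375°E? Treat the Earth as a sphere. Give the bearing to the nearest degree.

Δλ = 152.7375 − -179.4699 = 332.2074°; wrapped into (−180°, 180°]: -27.7926°.
θ = atan2( sin Δλ · cos φ₂ , cos φ₁ · sin φ₂ − sin φ₁ · cos φ₂ · cos Δλ )
  = atan2(-0.27089, -0.73659) = -159.808° → normalised to [0°, 360°): 200.192°.

200°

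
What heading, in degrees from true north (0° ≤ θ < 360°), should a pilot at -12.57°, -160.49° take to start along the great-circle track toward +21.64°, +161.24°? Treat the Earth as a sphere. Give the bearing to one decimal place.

312.0°

Δλ = 161.24 − -160.49 = 321.73°; wrapped into (−180°, 180°]: -38.27°.
θ = atan2( sin Δλ · cos φ₂ , cos φ₁ · sin φ₂ − sin φ₁ · cos φ₂ · cos Δλ )
  = atan2(-0.57571, 0.51876) = -47.979° → normalised to [0°, 360°): 312.021°.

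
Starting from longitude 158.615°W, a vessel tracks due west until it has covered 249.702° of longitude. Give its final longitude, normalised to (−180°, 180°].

48.317°W

Start at -158.615°; shift −249.702° → -408.317°.
-408.317° lies outside (−180°, 180°]; add 360° → -48.317°.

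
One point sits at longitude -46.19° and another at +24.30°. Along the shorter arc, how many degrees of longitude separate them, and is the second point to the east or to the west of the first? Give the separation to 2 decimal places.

Raw difference: 24.30 − -46.19 = 70.49°.
Normalise into (−180°, 180°]: 70.49° stays 70.49°.
Positive ⇒ the second point lies to the east; separation 70.49°.

70.49° east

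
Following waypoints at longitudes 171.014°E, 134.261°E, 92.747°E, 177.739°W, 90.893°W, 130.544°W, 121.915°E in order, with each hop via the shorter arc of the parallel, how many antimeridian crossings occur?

2

Leg 1: +171.014° → +134.261°, shortest Δλ = -36.753° (west) — does not cross 180°.
Leg 2: +134.261° → +92.747°, shortest Δλ = -41.514° (west) — does not cross 180°.
Leg 3: +92.747° → -177.739°, shortest Δλ = 89.514° (east) — crosses 180°.
Leg 4: -177.739° → -90.893°, shortest Δλ = 86.846° (east) — does not cross 180°.
Leg 5: -90.893° → -130.544°, shortest Δλ = -39.651° (west) — does not cross 180°.
Leg 6: -130.544° → +121.915°, shortest Δλ = -107.541° (west) — crosses 180°.
Total crossings: 2.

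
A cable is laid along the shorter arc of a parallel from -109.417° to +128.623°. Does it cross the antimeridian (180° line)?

Naïve |128.623 − -109.417| = 238.04° > 180°, so the shorter arc goes the other way round — across 180°.
Signed shortest Δλ = ((128.623 − -109.417 + 180) mod 360) − 180 = -121.96°.
Going west by 121.96° from -109.417° passes through 180° before reaching +128.623°.

Yes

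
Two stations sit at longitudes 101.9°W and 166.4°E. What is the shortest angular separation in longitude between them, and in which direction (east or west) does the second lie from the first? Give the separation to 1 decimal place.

Raw difference: 166.4 − -101.9 = 268.3°.
Normalise into (−180°, 180°]: 268.3° − 360° = -91.7°.
Negative ⇒ the second point lies to the west; separation 91.7°.

91.7° west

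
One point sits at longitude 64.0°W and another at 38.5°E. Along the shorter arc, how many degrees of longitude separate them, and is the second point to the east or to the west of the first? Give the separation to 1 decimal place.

102.5° east

Raw difference: 38.5 − -64.0 = 102.5°.
Normalise into (−180°, 180°]: 102.5° stays 102.5°.
Positive ⇒ the second point lies to the east; separation 102.5°.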